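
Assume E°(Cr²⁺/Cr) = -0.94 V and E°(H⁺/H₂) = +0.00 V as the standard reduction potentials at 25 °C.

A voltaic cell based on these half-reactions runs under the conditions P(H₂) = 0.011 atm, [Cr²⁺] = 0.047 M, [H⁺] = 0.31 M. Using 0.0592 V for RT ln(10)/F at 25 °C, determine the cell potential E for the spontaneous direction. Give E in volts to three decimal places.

+1.007 V

H⁺/H₂ is the cathode (higher E°), Cr²⁺/Cr the anode: E°cell = +0.00 − (-0.94) = +0.94 V, n = 2.
Overall: 2 H⁺(aq) + Cr(s) → H₂(g) + Cr²⁺(aq)
Q = P(H₂)·[Cr²⁺] / ([H⁺]^2); log Q = -2.269.
E = E° − (0.0592/n) log Q = +0.94 − (0.0592/2)(-2.269) = +1.007 V.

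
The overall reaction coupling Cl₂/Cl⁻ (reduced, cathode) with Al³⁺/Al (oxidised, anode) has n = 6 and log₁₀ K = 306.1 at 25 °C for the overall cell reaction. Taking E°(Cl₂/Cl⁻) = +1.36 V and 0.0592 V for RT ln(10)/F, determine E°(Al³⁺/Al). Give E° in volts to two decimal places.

E°cell = (0.0592/n)·log K = (0.0592/6)(306.1) = +3.020 V.
Since Cl₂/Cl⁻ is the cathode and Al³⁺/Al the anode, E°cell = E°(Cl₂/Cl⁻) − E°(Al³⁺/Al).
So E°(Al³⁺/Al) = E°(Cl₂/Cl⁻) − E°cell = (+1.36) − (+3.020) = -1.66 V.

-1.66 V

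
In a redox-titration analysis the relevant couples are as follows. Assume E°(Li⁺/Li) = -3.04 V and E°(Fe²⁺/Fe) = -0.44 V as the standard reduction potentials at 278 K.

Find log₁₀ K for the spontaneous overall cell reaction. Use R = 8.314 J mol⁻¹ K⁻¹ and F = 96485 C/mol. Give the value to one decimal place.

Cathode: Fe²⁺/Fe; anode: Li⁺/Li. E°cell = (-0.44) − (-3.04) = +2.60 V, with n = 2.
ΔG° = −nFE° = −RT ln K, so ln K = nFE°/(RT) = (2)(96485)(+2.60) / ((8.314)(278)) = 217.074.
log₁₀ K = 217.074 / ln 10 = 94.3.

94.3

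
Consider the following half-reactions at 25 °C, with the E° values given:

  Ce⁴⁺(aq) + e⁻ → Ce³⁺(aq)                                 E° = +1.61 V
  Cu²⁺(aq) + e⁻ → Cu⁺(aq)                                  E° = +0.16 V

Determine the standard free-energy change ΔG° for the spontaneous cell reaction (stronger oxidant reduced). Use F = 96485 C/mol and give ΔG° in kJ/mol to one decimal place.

Ce⁴⁺/Ce³⁺ (E° = +1.61 V) is the cathode; Cu²⁺/Cu⁺ (E° = +0.16 V) is the anode, so E°cell = +1.45 V.
Balancing electrons gives n = 1 (lcm of 1 and 1).
ΔG° = −nFE° = −(1)(96485)(+1.45) = -139,903 J = -139.9 kJ/mol.

-139.9 kJ/mol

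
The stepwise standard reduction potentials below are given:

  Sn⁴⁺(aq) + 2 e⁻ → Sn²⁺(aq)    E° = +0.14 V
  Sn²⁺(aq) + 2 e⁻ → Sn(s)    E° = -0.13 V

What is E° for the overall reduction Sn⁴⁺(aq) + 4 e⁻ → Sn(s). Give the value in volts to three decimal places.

Since ΔG° = −nFE° is additive over sequential reductions, n₃E°₃ = n₁E°₁ + n₂E°₂.
E°₃ = (2×+0.14 + 2×-0.13) / 4 = (+0.020) / 4 = +0.005 V.

+0.005 V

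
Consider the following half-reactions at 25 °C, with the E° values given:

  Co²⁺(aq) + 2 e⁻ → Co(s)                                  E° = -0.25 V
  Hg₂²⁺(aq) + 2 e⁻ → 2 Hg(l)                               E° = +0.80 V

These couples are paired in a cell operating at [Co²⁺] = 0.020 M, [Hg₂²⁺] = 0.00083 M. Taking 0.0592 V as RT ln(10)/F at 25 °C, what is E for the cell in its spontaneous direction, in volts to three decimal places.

+1.009 V

Hg₂²⁺/Hg is the cathode (higher E°), Co²⁺/Co the anode: E°cell = +0.80 − (-0.25) = +1.05 V, n = 2.
Overall: Hg₂²⁺(aq) + Co(s) → 2 Hg(l) + Co²⁺(aq)
Q = [Co²⁺] / ([Hg₂²⁺]); log Q = 1.382.
E = E° − (0.0592/n) log Q = +1.05 − (0.0592/2)(1.382) = +1.009 V.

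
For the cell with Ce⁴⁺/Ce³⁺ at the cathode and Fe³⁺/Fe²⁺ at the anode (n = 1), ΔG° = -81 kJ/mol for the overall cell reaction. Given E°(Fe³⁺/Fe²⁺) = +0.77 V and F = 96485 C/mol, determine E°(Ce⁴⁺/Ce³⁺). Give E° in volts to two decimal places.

+1.61 V

E°cell = −ΔG°/(nF) = −(-81×10³)/((1)(96485)) = +0.840 V.
Since Ce⁴⁺/Ce³⁺ is the cathode and Fe³⁺/Fe²⁺ the anode, E°cell = E°(Ce⁴⁺/Ce³⁺) − E°(Fe³⁺/Fe²⁺).
So E°(Ce⁴⁺/Ce³⁺) = E°cell + E°(Fe³⁺/Fe²⁺) = +0.840 + (+0.77) = +1.61 V.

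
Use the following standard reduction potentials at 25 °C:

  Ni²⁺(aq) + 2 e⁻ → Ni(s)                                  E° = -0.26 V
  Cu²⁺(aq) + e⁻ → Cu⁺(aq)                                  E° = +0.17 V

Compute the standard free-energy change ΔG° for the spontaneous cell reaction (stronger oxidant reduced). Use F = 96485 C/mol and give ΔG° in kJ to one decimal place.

-83.0 kJ

Cu²⁺/Cu⁺ (E° = +0.17 V) is the cathode; Ni²⁺/Ni (E° = -0.26 V) is the anode, so E°cell = +0.43 V.
Balancing electrons gives n = 2 (lcm of 1 and 2).
ΔG° = −nFE° = −(2)(96485)(+0.43) = -82,977 J = -83.0 kJ.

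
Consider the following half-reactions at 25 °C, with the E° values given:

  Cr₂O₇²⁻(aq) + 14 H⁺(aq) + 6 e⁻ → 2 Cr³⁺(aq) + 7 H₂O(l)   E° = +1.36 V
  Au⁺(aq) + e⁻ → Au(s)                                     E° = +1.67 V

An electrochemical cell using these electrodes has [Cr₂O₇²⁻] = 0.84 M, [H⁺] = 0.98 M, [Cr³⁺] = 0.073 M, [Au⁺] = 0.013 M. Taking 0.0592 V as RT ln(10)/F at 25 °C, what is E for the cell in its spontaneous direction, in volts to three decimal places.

+0.178 V

Au⁺/Au is the cathode (higher E°), Cr₂O₇²⁻/Cr³⁺ the anode: E°cell = +1.67 − (+1.36) = +0.31 V, n = 6.
Overall: 6 Au⁺(aq) + 2 Cr³⁺(aq) + 7 H₂O(l) → 6 Au(s) + Cr₂O₇²⁻(aq) + 14 H⁺(aq)
Q = [Cr₂O₇²⁻]·[H⁺]^14 / ([Au⁺]^6·[Cr³⁺]^2); log Q = 13.391.
E = E° − (0.0592/n) log Q = +0.31 − (0.0592/6)(13.391) = +0.178 V.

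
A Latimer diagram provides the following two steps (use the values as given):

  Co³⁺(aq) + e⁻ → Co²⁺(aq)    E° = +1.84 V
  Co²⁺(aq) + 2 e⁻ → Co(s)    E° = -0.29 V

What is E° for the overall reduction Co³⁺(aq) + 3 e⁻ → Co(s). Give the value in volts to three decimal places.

+0.420 V

Adding the free-energy changes (−nFE°) of the two steps gives −n₃FE°₃ = −n₁FE°₁ − n₂FE°₂.
E°₃ = (1×+1.84 + 2×-0.29) / 3 = (+1.260) / 3 = +0.420 V.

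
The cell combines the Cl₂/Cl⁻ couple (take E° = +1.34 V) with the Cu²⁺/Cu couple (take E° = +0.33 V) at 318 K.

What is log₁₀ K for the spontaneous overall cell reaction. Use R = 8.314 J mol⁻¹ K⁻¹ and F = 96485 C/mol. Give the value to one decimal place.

Cathode: Cl₂/Cl⁻; anode: Cu²⁺/Cu. E°cell = (+1.34) − (+0.33) = +1.01 V, with n = 2.
ΔG° = −nFE° = −RT ln K, so ln K = nFE°/(RT) = (2)(96485)(+1.01) / ((8.314)(318)) = 73.718.
log₁₀ K = 73.718 / ln 10 = 32.0.

32.0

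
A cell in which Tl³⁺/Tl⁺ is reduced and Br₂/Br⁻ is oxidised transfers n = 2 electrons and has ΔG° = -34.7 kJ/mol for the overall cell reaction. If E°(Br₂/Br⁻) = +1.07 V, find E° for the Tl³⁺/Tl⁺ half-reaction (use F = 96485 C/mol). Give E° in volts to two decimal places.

+1.25 V

E°cell = −ΔG°/(nF) = −(-34.7×10³)/((2)(96485)) = +0.180 V.
Since Tl³⁺/Tl⁺ is the cathode and Br₂/Br⁻ the anode, E°cell = E°(Tl³⁺/Tl⁺) − E°(Br₂/Br⁻).
So E°(Tl³⁺/Tl⁺) = E°cell + E°(Br₂/Br⁻) = +0.180 + (+1.07) = +1.25 V.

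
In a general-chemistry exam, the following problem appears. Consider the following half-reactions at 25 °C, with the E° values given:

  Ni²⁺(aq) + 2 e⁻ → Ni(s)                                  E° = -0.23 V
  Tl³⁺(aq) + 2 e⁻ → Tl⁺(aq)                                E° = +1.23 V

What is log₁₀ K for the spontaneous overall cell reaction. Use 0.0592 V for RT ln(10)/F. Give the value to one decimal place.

49.3

Cathode: Tl³⁺/Tl⁺; anode: Ni²⁺/Ni. E°cell = +1.46 V, n = 2.
log K = nE°cell / 0.0592 = (2)(+1.46) / 0.0592 = 49.3.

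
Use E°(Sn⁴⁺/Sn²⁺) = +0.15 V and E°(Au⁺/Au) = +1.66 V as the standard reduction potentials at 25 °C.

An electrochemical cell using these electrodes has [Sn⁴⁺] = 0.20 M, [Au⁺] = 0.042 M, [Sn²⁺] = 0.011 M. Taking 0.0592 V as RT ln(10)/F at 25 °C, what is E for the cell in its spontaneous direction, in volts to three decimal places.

+1.391 V

Au⁺/Au is the cathode (higher E°), Sn⁴⁺/Sn²⁺ the anode: E°cell = +1.66 − (+0.15) = +1.51 V, n = 2.
Overall: 2 Au⁺(aq) + Sn²⁺(aq) → 2 Au(s) + Sn⁴⁺(aq)
Q = [Sn⁴⁺] / ([Au⁺]^2·[Sn²⁺]); log Q = 4.013.
E = E° − (0.0592/n) log Q = +1.51 − (0.0592/2)(4.013) = +1.391 V.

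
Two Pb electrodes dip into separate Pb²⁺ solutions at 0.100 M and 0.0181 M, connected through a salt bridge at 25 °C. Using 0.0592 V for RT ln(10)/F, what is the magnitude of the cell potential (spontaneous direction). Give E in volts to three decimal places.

+0.022 V

For a concentration cell E°cell = 0. The 0.100 M side is the cathode (reduction is favoured where [Pb²⁺] is higher).
With n = 2, E = −(0.0592/2) log([Pb²⁺]ₐₙ/[Pb²⁺]꜀ₐₜ) = −(0.0592/2) log(0.0181/0.1) = −(0.0592/2)(-0.742) = +0.022 V.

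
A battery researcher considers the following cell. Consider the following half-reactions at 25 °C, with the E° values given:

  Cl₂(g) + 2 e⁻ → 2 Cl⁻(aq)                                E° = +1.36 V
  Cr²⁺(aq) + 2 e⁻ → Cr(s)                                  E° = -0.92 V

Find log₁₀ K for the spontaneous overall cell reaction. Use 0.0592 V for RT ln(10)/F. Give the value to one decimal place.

Cathode: Cl₂/Cl⁻; anode: Cr²⁺/Cr. E°cell = +2.28 V, n = 2.
log K = nE°cell / 0.0592 = (2)(+2.28) / 0.0592 = 77.0.

77.0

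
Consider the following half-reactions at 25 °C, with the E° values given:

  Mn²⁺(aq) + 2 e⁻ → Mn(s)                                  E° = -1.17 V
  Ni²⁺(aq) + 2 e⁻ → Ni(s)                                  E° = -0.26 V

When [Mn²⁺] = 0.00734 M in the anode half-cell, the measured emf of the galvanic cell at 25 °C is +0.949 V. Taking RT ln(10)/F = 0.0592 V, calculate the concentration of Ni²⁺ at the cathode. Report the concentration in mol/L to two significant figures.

Ni²⁺/Ni is the cathode, Mn²⁺/Mn the anode: E°cell = +0.91 V, n = 2.
Overall reaction: Ni²⁺(aq) + Mn(s) → Ni(s) + Mn²⁺(aq); Q = [Mn²⁺]^1/[Ni²⁺]^1.
From E = E° − (0.0592/n) log Q: log Q = (E° − E)·n/0.0592 = (+0.91 − (+0.949))·2/0.0592 = -1.3176.
So 1·log[Ni²⁺] = 1·log(0.00734) − log Q = -2.1343 − (-1.3176) = -0.8167; [Ni²⁺] = 10^(-0.8167) ≈ 0.15 M.

0.15 M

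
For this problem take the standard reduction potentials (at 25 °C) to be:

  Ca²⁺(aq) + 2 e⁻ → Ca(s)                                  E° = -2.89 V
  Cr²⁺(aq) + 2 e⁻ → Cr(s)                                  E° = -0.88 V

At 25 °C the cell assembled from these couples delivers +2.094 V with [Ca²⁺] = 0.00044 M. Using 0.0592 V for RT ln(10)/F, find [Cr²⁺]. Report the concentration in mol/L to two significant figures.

0.30 M

Cr²⁺/Cr is the cathode, Ca²⁺/Ca the anode: E°cell = +2.01 V, n = 2.
Overall reaction: Cr²⁺(aq) + Ca(s) → Cr(s) + Ca²⁺(aq); Q = [Ca²⁺]^1/[Cr²⁺]^1.
From E = E° − (0.0592/n) log Q: log Q = (E° − E)·n/0.0592 = (+2.01 − (+2.094))·2/0.0592 = -2.8378.
So 1·log[Cr²⁺] = 1·log(0.00044) − log Q = -3.3565 − (-2.8378) = -0.5187; [Cr²⁺] = 10^(-0.5187) ≈ 0.30 M.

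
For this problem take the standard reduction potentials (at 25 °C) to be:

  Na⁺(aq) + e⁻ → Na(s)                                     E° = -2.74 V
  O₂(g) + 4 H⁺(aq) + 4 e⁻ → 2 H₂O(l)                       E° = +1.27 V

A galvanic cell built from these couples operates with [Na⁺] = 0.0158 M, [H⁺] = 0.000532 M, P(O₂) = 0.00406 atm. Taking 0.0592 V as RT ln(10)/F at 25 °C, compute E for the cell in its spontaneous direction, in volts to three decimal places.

+3.887 V

O₂/H₂O is the cathode (higher E°), Na⁺/Na the anode: E°cell = +1.27 − (-2.74) = +4.01 V, n = 4.
Overall: O₂(g) + 4 H⁺(aq) + 4 Na(s) → 2 H₂O(l) + 4 Na⁺(aq)
Q = [Na⁺]^4 / (P(O₂)·[H⁺]^4); log Q = 8.282.
E = E° − (0.0592/n) log Q = +4.01 − (0.0592/4)(8.282) = +3.887 V.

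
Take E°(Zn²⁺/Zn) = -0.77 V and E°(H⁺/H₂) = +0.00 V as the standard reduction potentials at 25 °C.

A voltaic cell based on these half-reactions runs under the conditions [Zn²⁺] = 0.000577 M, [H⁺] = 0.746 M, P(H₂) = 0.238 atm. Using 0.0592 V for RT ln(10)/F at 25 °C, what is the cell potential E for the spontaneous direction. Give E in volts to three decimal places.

+0.877 V

H⁺/H₂ is the cathode (higher E°), Zn²⁺/Zn the anode: E°cell = +0.00 − (-0.77) = +0.77 V, n = 2.
Overall: 2 H⁺(aq) + Zn(s) → H₂(g) + Zn²⁺(aq)
Q = P(H₂)·[Zn²⁺] / ([H⁺]^2); log Q = -3.608.
E = E° − (0.0592/n) log Q = +0.77 − (0.0592/2)(-3.608) = +0.877 V.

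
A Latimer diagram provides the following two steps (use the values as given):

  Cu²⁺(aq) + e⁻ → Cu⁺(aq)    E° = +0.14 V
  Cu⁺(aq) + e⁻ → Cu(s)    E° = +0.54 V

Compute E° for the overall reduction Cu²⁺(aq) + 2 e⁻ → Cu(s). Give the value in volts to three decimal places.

+0.340 V

Since ΔG° = −nFE° is additive over sequential reductions, n₃E°₃ = n₁E°₁ + n₂E°₂.
E°₃ = (1×+0.14 + 1×+0.54) / 2 = (+0.680) / 2 = +0.340 V.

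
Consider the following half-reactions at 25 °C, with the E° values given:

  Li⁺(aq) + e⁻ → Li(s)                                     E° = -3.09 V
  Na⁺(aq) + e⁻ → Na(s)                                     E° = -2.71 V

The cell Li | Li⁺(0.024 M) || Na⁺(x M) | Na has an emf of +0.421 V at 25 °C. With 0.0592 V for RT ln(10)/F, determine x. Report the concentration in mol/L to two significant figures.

0.12 M

Na⁺/Na is the cathode, Li⁺/Li the anode: E°cell = +0.38 V, n = 1.
Overall reaction: Na⁺(aq) + Li(s) → Na(s) + Li⁺(aq); Q = [Li⁺]^1/[Na⁺]^1.
From E = E° − (0.0592/n) log Q: log Q = (E° − E)·n/0.0592 = (+0.38 − (+0.421))·1/0.0592 = -0.6926.
So 1·log[Na⁺] = 1·log(0.024) − log Q = -1.6198 − (-0.6926) = -0.9272; [Na⁺] = 10^(-0.9272) ≈ 0.12 M.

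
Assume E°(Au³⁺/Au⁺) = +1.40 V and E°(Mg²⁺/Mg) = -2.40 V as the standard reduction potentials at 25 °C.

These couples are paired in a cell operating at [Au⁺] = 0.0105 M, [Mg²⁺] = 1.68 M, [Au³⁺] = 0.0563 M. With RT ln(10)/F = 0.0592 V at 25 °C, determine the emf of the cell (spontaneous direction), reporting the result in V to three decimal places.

+3.815 V

Au³⁺/Au⁺ is the cathode (higher E°), Mg²⁺/Mg the anode: E°cell = +1.40 − (-2.40) = +3.80 V, n = 2.
Overall: Au³⁺(aq) + Mg(s) → Au⁺(aq) + Mg²⁺(aq)
Q = [Au⁺]·[Mg²⁺] / ([Au³⁺]); log Q = -0.504.
E = E° − (0.0592/n) log Q = +3.80 − (0.0592/2)(-0.504) = +3.815 V.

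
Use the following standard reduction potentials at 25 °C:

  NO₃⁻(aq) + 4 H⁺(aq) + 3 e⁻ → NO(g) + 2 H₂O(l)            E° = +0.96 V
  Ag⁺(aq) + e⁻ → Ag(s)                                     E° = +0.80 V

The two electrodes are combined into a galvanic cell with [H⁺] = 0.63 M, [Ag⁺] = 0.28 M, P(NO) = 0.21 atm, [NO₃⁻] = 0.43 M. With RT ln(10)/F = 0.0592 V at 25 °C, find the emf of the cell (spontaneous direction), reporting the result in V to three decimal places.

+0.183 V

NO₃⁻/NO is the cathode (higher E°), Ag⁺/Ag the anode: E°cell = +0.96 − (+0.80) = +0.16 V, n = 3.
Overall: NO₃⁻(aq) + 4 H⁺(aq) + 3 Ag(s) → NO(g) + 2 H₂O(l) + 3 Ag⁺(aq)
Q = P(NO)·[Ag⁺]^3 / ([NO₃⁻]·[H⁺]^4); log Q = -1.167.
E = E° − (0.0592/n) log Q = +0.16 − (0.0592/3)(-1.167) = +0.183 V.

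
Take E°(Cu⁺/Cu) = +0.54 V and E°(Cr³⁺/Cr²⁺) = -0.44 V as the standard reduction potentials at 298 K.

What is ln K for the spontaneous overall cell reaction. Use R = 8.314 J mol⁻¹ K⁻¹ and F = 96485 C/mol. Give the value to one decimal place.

38.2

Cathode: Cu⁺/Cu; anode: Cr³⁺/Cr²⁺. E°cell = (+0.54) − (-0.44) = +0.98 V, with n = 1.
ΔG° = −nFE° = −RT ln K, so ln K = nFE°/(RT) = (1)(96485)(+0.98) / ((8.314)(298)) = 38.165.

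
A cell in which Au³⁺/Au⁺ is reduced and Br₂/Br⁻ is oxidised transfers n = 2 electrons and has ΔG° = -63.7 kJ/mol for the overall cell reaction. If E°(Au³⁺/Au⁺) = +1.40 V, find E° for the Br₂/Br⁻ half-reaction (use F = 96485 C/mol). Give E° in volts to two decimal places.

E°cell = −ΔG°/(nF) = −(-63.7×10³)/((2)(96485)) = +0.330 V.
Since Au³⁺/Au⁺ is the cathode and Br₂/Br⁻ the anode, E°cell = E°(Au³⁺/Au⁺) − E°(Br₂/Br⁻).
So E°(Br₂/Br⁻) = E°(Au³⁺/Au⁺) − E°cell = (+1.40) − (+0.330) = +1.07 V.

+1.07 V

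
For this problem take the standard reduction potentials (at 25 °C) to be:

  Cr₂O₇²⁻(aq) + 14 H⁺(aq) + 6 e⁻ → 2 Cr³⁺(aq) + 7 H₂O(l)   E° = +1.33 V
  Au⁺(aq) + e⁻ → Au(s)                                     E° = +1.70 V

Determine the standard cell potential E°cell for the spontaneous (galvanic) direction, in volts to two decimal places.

+0.37 V

The Au⁺/Au couple has the higher reduction potential, so it is the cathode; Cr₂O₇²⁻/Cr³⁺ is oxidised at the anode.
E°cell = E°(cathode) − E°(anode) = (+1.70) − (+1.33) = +0.37 V.
Since E°cell > 0, the reaction is spontaneous under standard conditions.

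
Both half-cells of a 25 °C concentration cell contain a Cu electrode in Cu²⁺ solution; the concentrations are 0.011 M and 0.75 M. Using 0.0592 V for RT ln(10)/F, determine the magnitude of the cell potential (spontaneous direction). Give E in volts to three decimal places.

For a concentration cell E°cell = 0. The 0.75 M side is the cathode (reduction is favoured where [Cu²⁺] is higher).
With n = 2, E = −(0.0592/2) log([Cu²⁺]ₐₙ/[Cu²⁺]꜀ₐₜ) = −(0.0592/2) log(0.011/0.75) = −(0.0592/2)(-1.834) = +0.054 V.

+0.054 V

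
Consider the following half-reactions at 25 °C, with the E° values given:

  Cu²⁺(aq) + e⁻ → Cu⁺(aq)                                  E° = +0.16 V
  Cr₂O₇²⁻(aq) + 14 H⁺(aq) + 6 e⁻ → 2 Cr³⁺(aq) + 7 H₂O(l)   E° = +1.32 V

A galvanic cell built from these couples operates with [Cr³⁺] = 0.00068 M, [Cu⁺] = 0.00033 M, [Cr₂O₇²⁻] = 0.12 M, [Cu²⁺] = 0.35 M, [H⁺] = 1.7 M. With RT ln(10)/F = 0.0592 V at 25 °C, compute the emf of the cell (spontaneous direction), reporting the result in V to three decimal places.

Cr₂O₇²⁻/Cr³⁺ is the cathode (higher E°), Cu²⁺/Cu⁺ the anode: E°cell = +1.32 − (+0.16) = +1.16 V, n = 6.
Overall: Cr₂O₇²⁻(aq) + 14 H⁺(aq) + 6 Cu⁺(aq) → 2 Cr³⁺(aq) + 7 H₂O(l) + 6 Cu²⁺(aq)
Q = [Cr³⁺]^2·[Cu²⁺]^6 / ([Cr₂O₇²⁻]·[H⁺]^14·[Cu⁺]^6); log Q = 9.513.
E = E° − (0.0592/n) log Q = +1.16 − (0.0592/6)(9.513) = +1.066 V.

+1.066 V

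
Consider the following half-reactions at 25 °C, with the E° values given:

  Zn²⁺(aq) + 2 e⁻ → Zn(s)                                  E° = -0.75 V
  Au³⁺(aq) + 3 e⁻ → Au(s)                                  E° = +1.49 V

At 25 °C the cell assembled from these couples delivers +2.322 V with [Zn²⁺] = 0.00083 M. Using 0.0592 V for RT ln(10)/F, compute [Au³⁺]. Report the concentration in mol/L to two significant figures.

0.34 M

Au³⁺/Au is the cathode, Zn²⁺/Zn the anode: E°cell = +2.24 V, n = 6.
Overall reaction: 2 Au³⁺(aq) + 3 Zn(s) → 2 Au(s) + 3 Zn²⁺(aq); Q = [Zn²⁺]^3/[Au³⁺]^2.
From E = E° − (0.0592/n) log Q: log Q = (E° − E)·n/0.0592 = (+2.24 − (+2.322))·6/0.0592 = -8.3108.
So 2·log[Au³⁺] = 3·log(0.00083) − log Q = -9.2428 − (-8.3108) = -0.9320; log[Au³⁺] = -0.9320 / 2 = -0.4660; [Au³⁺] = 10^(-0.4660) ≈ 0.34 M.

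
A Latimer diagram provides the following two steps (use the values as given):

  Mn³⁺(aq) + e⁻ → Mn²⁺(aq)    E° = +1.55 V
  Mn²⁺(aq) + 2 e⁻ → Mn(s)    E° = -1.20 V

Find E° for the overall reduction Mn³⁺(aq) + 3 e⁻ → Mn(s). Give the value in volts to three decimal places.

Since ΔG° = −nFE° is additive over sequential reductions, n₃E°₃ = n₁E°₁ + n₂E°₂.
E°₃ = (1×+1.55 + 2×-1.20) / 3 = (-0.850) / 3 = -0.283 V.

-0.283 V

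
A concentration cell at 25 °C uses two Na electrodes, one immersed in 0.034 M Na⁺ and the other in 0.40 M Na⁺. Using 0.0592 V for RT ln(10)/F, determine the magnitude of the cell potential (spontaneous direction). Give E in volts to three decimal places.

+0.063 V

For a concentration cell E°cell = 0. The 0.40 M side is the cathode (reduction is favoured where [Na⁺] is higher).
With n = 1, E = −(0.0592/1) log([Na⁺]ₐₙ/[Na⁺]꜀ₐₜ) = −(0.0592/1) log(0.034/0.4) = −(0.0592/1)(-1.071) = +0.063 V.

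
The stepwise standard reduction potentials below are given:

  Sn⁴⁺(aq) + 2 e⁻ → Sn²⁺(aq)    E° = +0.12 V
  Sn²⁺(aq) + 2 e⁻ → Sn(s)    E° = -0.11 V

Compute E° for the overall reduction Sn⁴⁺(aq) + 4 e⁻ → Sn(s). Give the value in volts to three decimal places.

+0.005 V

Since ΔG° = −nFE° is additive over sequential reductions, n₃E°₃ = n₁E°₁ + n₂E°₂.
E°₃ = (2×+0.12 + 2×-0.11) / 4 = (+0.020) / 4 = +0.005 V.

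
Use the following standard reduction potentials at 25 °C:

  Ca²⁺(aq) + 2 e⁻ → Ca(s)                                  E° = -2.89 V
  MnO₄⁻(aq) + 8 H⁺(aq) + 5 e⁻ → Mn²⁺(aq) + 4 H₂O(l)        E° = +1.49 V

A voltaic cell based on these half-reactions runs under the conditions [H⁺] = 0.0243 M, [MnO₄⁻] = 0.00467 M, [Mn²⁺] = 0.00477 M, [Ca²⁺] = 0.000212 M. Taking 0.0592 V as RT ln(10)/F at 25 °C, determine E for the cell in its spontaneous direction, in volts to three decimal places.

+4.336 V

MnO₄⁻/Mn²⁺ is the cathode (higher E°), Ca²⁺/Ca the anode: E°cell = +1.49 − (-2.89) = +4.38 V, n = 10.
Overall: 2 MnO₄⁻(aq) + 16 H⁺(aq) + 5 Ca(s) → 2 Mn²⁺(aq) + 8 H₂O(l) + 5 Ca²⁺(aq)
Q = [Mn²⁺]^2·[Ca²⁺]^5 / ([MnO₄⁻]^2·[H⁺]^16); log Q = 7.480.
E = E° − (0.0592/n) log Q = +4.38 − (0.0592/10)(7.480) = +4.336 V.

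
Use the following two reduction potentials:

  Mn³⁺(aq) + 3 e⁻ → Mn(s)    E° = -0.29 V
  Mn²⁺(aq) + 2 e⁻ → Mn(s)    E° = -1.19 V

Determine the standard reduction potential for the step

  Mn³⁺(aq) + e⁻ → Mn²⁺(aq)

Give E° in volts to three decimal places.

+1.510 V

Sequential free energies add, so n₃E°₃ = n₁E°₁ + n₂E°₂.
With n₃ = 3, and the known step contributing 2×(-1.19) V, the unknown satisfies 1·E° = 3×(-0.29) − 2×(-1.19) = +1.510.
E° = +1.510 / 1 = +1.510 V.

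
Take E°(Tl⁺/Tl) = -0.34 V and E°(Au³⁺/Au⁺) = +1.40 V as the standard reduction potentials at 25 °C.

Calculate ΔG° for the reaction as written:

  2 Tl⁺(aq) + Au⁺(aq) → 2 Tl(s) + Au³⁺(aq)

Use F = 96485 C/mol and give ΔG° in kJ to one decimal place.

As written, Tl⁺/Tl is reduced (cathode) and Au³⁺/Au⁺ is oxidised (anode), so E°cell = (-0.34) − (+1.40) = -1.74 V.
Balancing electrons gives n = 2.
ΔG° = −nFE° = −(2)(96485)(-1.74) = 335,768 J = +335.8 kJ.

+335.8 kJ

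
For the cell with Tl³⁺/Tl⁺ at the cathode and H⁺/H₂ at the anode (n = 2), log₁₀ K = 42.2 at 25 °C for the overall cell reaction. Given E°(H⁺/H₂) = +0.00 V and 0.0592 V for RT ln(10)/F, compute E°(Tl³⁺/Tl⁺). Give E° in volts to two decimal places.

+1.25 V

E°cell = (0.0592/n)·log K = (0.0592/2)(42.2) = +1.249 V.
Since Tl³⁺/Tl⁺ is the cathode and H⁺/H₂ the anode, E°cell = E°(Tl³⁺/Tl⁺) − E°(H⁺/H₂).
So E°(Tl³⁺/Tl⁺) = E°cell + E°(H⁺/H₂) = +1.249 + (+0.00) = +1.25 V.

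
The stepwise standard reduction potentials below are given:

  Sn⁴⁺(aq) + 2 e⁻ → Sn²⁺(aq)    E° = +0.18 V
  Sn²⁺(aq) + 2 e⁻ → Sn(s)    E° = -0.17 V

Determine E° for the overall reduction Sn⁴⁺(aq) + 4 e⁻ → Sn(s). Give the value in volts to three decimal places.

+0.005 V

Adding the free-energy changes (−nFE°) of the two steps gives −n₃FE°₃ = −n₁FE°₁ − n₂FE°₂.
E°₃ = (2×+0.18 + 2×-0.17) / 4 = (+0.020) / 4 = +0.005 V.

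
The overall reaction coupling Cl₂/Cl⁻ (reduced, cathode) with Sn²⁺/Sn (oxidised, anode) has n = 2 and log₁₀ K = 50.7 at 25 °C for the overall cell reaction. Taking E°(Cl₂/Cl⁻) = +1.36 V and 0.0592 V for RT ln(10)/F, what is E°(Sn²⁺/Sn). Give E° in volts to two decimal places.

-0.14 V

E°cell = (0.0592/n)·log K = (0.0592/2)(50.7) = +1.501 V.
Since Cl₂/Cl⁻ is the cathode and Sn²⁺/Sn the anode, E°cell = E°(Cl₂/Cl⁻) − E°(Sn²⁺/Sn).
So E°(Sn²⁺/Sn) = E°(Cl₂/Cl⁻) − E°cell = (+1.36) − (+1.501) = -0.14 V.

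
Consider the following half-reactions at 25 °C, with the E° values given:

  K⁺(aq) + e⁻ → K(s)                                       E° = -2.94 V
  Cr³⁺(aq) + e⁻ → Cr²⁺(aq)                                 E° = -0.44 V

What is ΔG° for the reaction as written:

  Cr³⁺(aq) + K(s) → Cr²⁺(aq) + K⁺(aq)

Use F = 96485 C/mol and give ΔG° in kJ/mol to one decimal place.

-241.2 kJ/mol

As written, Cr³⁺/Cr²⁺ is reduced (cathode) and K⁺/K is oxidised (anode), so E°cell = (-0.44) − (-2.94) = +2.50 V.
Balancing electrons gives n = 1.
ΔG° = −nFE° = −(1)(96485)(+2.50) = -241,212 J = -241.2 kJ/mol.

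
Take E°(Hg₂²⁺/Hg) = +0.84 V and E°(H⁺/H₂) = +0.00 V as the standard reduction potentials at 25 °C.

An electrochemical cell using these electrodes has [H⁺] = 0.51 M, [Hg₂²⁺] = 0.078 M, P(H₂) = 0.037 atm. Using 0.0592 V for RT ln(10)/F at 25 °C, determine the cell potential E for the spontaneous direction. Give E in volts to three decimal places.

Hg₂²⁺/Hg is the cathode (higher E°), H⁺/H₂ the anode: E°cell = +0.84 − (+0.00) = +0.84 V, n = 2.
Overall: Hg₂²⁺(aq) + H₂(g) → 2 Hg(l) + 2 H⁺(aq)
Q = [H⁺]^2 / ([Hg₂²⁺]·P(H₂)); log Q = 1.955.
E = E° − (0.0592/n) log Q = +0.84 − (0.0592/2)(1.955) = +0.782 V.

+0.782 V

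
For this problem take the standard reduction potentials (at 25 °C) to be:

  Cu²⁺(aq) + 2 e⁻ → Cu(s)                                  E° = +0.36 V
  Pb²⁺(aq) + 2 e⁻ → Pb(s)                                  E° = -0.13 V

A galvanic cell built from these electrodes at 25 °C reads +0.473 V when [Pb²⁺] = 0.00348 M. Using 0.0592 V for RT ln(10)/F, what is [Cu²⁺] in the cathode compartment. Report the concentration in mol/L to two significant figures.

Cu²⁺/Cu is the cathode, Pb²⁺/Pb the anode: E°cell = +0.49 V, n = 2.
Overall reaction: Cu²⁺(aq) + Pb(s) → Cu(s) + Pb²⁺(aq); Q = [Pb²⁺]^1/[Cu²⁺]^1.
From E = E° − (0.0592/n) log Q: log Q = (E° − E)·n/0.0592 = (+0.49 − (+0.473))·2/0.0592 = 0.5743.
So 1·log[Cu²⁺] = 1·log(0.00348) − log Q = -2.4584 − (0.5743) = -3.0327; [Cu²⁺] = 10^(-3.0327) ≈ 0.00093 M.

0.00093 M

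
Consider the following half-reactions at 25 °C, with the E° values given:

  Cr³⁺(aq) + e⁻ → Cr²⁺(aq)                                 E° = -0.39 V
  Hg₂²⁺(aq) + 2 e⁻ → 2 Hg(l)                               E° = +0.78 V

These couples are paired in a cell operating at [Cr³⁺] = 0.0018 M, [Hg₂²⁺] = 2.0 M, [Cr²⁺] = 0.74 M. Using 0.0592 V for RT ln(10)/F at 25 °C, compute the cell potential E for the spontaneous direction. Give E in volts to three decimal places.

Hg₂²⁺/Hg is the cathode (higher E°), Cr³⁺/Cr²⁺ the anode: E°cell = +0.78 − (-0.39) = +1.17 V, n = 2.
Overall: Hg₂²⁺(aq) + 2 Cr²⁺(aq) → 2 Hg(l) + 2 Cr³⁺(aq)
Q = [Cr³⁺]^2 / ([Hg₂²⁺]·[Cr²⁺]^2); log Q = -5.529.
E = E° − (0.0592/n) log Q = +1.17 − (0.0592/2)(-5.529) = +1.334 V.

+1.334 V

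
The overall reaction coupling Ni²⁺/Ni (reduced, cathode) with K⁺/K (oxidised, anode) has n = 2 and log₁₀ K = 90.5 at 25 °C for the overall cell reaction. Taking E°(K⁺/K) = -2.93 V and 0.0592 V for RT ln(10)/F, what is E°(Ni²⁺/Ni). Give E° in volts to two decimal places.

-0.25 V

E°cell = (0.0592/n)·log K = (0.0592/2)(90.5) = +2.679 V.
Since Ni²⁺/Ni is the cathode and K⁺/K the anode, E°cell = E°(Ni²⁺/Ni) − E°(K⁺/K).
So E°(Ni²⁺/Ni) = E°cell + E°(K⁺/K) = +2.679 + (-2.93) = -0.25 V.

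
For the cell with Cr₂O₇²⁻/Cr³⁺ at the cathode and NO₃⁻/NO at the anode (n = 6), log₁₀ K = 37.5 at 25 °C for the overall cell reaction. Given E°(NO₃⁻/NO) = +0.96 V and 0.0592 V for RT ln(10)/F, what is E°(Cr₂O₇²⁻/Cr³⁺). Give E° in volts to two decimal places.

+1.33 V

E°cell = (0.0592/n)·log K = (0.0592/6)(37.5) = +0.370 V.
Since Cr₂O₇²⁻/Cr³⁺ is the cathode and NO₃⁻/NO the anode, E°cell = E°(Cr₂O₇²⁻/Cr³⁺) − E°(NO₃⁻/NO).
So E°(Cr₂O₇²⁻/Cr³⁺) = E°cell + E°(NO₃⁻/NO) = +0.370 + (+0.96) = +1.33 V.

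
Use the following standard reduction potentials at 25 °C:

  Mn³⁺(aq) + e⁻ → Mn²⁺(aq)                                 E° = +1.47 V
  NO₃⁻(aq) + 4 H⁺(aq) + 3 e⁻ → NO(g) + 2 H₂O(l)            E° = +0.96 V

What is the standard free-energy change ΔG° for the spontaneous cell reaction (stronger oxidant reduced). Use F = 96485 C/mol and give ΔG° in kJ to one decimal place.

Mn³⁺/Mn²⁺ (E° = +1.47 V) is the cathode; NO₃⁻/NO (E° = +0.96 V) is the anode, so E°cell = +0.51 V.
Balancing electrons gives n = 3 (lcm of 1 and 3).
ΔG° = −nFE° = −(3)(96485)(+0.51) = -147,622 J = -147.6 kJ.

-147.6 kJ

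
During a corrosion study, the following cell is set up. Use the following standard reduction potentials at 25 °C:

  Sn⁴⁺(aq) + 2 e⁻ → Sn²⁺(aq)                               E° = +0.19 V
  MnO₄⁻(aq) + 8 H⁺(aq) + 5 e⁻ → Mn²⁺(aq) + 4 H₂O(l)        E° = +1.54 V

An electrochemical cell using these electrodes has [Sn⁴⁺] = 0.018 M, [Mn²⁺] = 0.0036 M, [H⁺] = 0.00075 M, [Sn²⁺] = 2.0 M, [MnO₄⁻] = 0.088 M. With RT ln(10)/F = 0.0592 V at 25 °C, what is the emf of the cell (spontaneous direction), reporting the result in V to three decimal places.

+1.131 V

MnO₄⁻/Mn²⁺ is the cathode (higher E°), Sn⁴⁺/Sn²⁺ the anode: E°cell = +1.54 − (+0.19) = +1.35 V, n = 10.
Overall: 2 MnO₄⁻(aq) + 16 H⁺(aq) + 5 Sn²⁺(aq) → 2 Mn²⁺(aq) + 8 H₂O(l) + 5 Sn⁴⁺(aq)
Q = [Mn²⁺]^2·[Sn⁴⁺]^5 / ([MnO₄⁻]^2·[H⁺]^16·[Sn²⁺]^5); log Q = 36.994.
E = E° − (0.0592/n) log Q = +1.35 − (0.0592/10)(36.994) = +1.131 V.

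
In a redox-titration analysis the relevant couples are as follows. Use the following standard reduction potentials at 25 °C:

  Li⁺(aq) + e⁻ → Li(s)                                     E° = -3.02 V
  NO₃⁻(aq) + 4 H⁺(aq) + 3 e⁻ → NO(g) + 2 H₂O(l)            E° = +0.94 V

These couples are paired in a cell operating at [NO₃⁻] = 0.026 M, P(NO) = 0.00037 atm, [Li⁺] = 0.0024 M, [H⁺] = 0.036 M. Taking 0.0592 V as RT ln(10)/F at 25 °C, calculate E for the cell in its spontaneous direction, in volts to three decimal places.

+4.038 V

NO₃⁻/NO is the cathode (higher E°), Li⁺/Li the anode: E°cell = +0.94 − (-3.02) = +3.96 V, n = 3.
Overall: NO₃⁻(aq) + 4 H⁺(aq) + 3 Li(s) → NO(g) + 2 H₂O(l) + 3 Li⁺(aq)
Q = P(NO)·[Li⁺]^3 / ([NO₃⁻]·[H⁺]^4); log Q = -3.931.
E = E° − (0.0592/n) log Q = +3.96 − (0.0592/3)(-3.931) = +4.038 V.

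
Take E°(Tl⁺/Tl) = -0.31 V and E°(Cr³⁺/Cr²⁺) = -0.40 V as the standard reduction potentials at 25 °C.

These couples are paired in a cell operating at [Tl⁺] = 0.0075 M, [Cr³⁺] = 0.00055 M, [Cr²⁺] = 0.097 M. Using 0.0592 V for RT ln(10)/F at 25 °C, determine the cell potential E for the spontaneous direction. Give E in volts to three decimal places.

+0.097 V

Tl⁺/Tl is the cathode (higher E°), Cr³⁺/Cr²⁺ the anode: E°cell = -0.31 − (-0.40) = +0.09 V, n = 1.
Overall: Tl⁺(aq) + Cr²⁺(aq) → Tl(s) + Cr³⁺(aq)
Q = [Cr³⁺] / ([Tl⁺]·[Cr²⁺]); log Q = -0.121.
E = E° − (0.0592/n) log Q = +0.09 − (0.0592/1)(-0.121) = +0.097 V.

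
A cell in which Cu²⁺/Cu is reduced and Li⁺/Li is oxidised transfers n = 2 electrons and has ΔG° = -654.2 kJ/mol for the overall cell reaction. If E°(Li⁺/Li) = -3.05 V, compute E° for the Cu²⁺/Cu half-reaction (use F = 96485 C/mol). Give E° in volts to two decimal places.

+0.34 V

E°cell = −ΔG°/(nF) = −(-654.2×10³)/((2)(96485)) = +3.390 V.
Since Cu²⁺/Cu is the cathode and Li⁺/Li the anode, E°cell = E°(Cu²⁺/Cu) − E°(Li⁺/Li).
So E°(Cu²⁺/Cu) = E°cell + E°(Li⁺/Li) = +3.390 + (-3.05) = +0.34 V.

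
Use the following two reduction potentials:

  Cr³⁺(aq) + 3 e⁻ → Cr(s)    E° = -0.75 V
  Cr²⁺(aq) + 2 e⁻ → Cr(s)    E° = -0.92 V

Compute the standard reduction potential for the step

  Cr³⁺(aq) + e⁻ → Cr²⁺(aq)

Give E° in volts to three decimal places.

-0.410 V

Sequential free energies add, so n₃E°₃ = n₁E°₁ + n₂E°₂.
With n₃ = 3, and the known step contributing 2×(-0.92) V, the unknown satisfies 1·E° = 3×(-0.75) − 2×(-0.92) = -0.410.
E° = -0.410 / 1 = -0.410 V.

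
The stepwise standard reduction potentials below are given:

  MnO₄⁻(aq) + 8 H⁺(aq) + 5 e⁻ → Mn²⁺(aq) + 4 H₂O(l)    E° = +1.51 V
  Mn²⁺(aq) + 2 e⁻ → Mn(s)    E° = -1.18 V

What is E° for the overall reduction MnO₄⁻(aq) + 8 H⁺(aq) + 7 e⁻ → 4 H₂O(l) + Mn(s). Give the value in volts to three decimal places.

Adding the free-energy changes (−nFE°) of the two steps gives −n₃FE°₃ = −n₁FE°₁ − n₂FE°₂.
E°₃ = (5×+1.51 + 2×-1.18) / 7 = (+5.190) / 7 = +0.741 V.

+0.741 V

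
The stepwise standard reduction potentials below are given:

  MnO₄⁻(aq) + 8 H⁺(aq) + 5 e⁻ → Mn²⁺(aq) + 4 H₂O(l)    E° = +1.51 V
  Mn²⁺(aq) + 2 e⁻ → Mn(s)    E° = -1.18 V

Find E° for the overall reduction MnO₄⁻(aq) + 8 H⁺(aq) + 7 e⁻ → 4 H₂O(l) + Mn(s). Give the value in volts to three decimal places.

+0.741 V

Adding the free-energy changes (−nFE°) of the two steps gives −n₃FE°₃ = −n₁FE°₁ − n₂FE°₂.
E°₃ = (5×+1.51 + 2×-1.18) / 7 = (+5.190) / 7 = +0.741 V.
E° values themselves are not directly additive — weighting by electron count is essential.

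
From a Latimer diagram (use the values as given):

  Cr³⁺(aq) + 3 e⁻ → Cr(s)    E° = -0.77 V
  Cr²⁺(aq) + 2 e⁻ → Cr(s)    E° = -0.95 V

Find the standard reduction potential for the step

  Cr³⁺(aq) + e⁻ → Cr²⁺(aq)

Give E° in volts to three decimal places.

-0.410 V

Sequential free energies add, so n₃E°₃ = n₁E°₁ + n₂E°₂.
With n₃ = 3, and the known step contributing 2×(-0.95) V, the unknown satisfies 1·E° = 3×(-0.77) − 2×(-0.95) = -0.410.
E° = -0.410 / 1 = -0.410 V.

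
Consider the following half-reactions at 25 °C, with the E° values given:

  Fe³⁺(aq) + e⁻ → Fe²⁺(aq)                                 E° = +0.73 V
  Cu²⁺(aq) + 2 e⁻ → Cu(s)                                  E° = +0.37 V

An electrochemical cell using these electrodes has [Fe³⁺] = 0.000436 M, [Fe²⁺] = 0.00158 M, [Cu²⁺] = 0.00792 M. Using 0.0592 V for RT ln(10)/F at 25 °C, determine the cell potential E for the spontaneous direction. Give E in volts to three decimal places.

+0.389 V

Fe³⁺/Fe²⁺ is the cathode (higher E°), Cu²⁺/Cu the anode: E°cell = +0.73 − (+0.37) = +0.36 V, n = 2.
Overall: 2 Fe³⁺(aq) + Cu(s) → 2 Fe²⁺(aq) + Cu²⁺(aq)
Q = [Fe²⁺]^2·[Cu²⁺] / ([Fe³⁺]^2); log Q = -0.983.
E = E° − (0.0592/n) log Q = +0.36 − (0.0592/2)(-0.983) = +0.389 V.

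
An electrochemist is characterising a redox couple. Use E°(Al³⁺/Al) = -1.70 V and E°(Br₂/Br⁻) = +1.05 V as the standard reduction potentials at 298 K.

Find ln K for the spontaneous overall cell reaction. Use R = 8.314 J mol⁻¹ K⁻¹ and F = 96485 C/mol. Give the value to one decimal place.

Cathode: Br₂/Br⁻; anode: Al³⁺/Al. E°cell = (+1.05) − (-1.70) = +2.75 V, with n = 6.
ΔG° = −nFE° = −RT ln K, so ln K = nFE°/(RT) = (6)(96485)(+2.75) / ((8.314)(298)) = 642.566.

642.6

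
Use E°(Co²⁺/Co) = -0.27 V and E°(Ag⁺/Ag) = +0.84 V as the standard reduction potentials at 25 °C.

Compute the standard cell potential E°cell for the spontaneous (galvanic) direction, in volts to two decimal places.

+1.11 V

The Ag⁺/Ag couple has the higher reduction potential, so it is the cathode; Co²⁺/Co is oxidised at the anode.
E°cell = E°(cathode) − E°(anode) = (+0.84) − (-0.27) = +1.11 V.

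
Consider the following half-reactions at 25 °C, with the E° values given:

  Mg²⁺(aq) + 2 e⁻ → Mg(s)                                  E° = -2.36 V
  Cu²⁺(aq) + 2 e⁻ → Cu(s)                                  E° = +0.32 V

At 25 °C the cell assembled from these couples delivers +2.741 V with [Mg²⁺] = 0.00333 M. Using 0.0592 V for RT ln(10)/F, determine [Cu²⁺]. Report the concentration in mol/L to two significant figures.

Cu²⁺/Cu is the cathode, Mg²⁺/Mg the anode: E°cell = +2.68 V, n = 2.
Overall reaction: Cu²⁺(aq) + Mg(s) → Cu(s) + Mg²⁺(aq); Q = [Mg²⁺]^1/[Cu²⁺]^1.
From E = E° − (0.0592/n) log Q: log Q = (E° − E)·n/0.0592 = (+2.68 − (+2.741))·2/0.0592 = -2.0608.
So 1·log[Cu²⁺] = 1·log(0.00333) − log Q = -2.4776 − (-2.0608) = -0.4168; [Cu²⁺] = 10^(-0.4168) ≈ 0.38 M.

0.38 M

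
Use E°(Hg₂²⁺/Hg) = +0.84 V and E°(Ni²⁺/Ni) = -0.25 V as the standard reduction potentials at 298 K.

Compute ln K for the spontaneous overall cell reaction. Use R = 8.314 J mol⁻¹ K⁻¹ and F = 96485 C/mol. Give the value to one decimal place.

Cathode: Hg₂²⁺/Hg; anode: Ni²⁺/Ni. E°cell = (+0.84) − (-0.25) = +1.09 V, with n = 2.
ΔG° = −nFE° = −RT ln K, so ln K = nFE°/(RT) = (2)(96485)(+1.09) / ((8.314)(298)) = 84.897.

84.9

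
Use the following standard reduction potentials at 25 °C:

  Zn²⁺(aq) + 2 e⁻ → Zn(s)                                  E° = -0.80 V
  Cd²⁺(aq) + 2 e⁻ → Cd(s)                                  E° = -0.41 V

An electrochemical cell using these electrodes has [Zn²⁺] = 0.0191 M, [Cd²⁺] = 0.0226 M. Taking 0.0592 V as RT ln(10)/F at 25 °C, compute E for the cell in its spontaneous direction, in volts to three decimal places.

Cd²⁺/Cd is the cathode (higher E°), Zn²⁺/Zn the anode: E°cell = -0.41 − (-0.80) = +0.39 V, n = 2.
Overall: Cd²⁺(aq) + Zn(s) → Cd(s) + Zn²⁺(aq)
Q = [Zn²⁺] / ([Cd²⁺]); log Q = -0.073.
E = E° − (0.0592/n) log Q = +0.39 − (0.0592/2)(-0.073) = +0.392 V.

+0.392 V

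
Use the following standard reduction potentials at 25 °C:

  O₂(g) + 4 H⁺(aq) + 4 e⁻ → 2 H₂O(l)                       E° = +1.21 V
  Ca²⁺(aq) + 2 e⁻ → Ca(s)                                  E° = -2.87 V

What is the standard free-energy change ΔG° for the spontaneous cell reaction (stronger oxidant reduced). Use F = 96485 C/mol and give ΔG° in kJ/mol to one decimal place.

-1574.6 kJ/mol

O₂/H₂O (E° = +1.21 V) is the cathode; Ca²⁺/Ca (E° = -2.87 V) is the anode, so E°cell = +4.08 V.
Balancing electrons gives n = 4 (lcm of 4 and 2).
ΔG° = −nFE° = −(4)(96485)(+4.08) = -1,574,635 J = -1574.6 kJ/mol.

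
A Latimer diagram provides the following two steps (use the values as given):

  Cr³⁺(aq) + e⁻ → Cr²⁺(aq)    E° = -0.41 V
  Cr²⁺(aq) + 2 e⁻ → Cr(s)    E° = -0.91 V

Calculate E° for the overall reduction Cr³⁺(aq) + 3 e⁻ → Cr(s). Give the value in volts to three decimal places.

-0.743 V

Adding the free-energy changes (−nFE°) of the two steps gives −n₃FE°₃ = −n₁FE°₁ − n₂FE°₂.
E°₃ = (1×-0.41 + 2×-0.91) / 3 = (-2.230) / 3 = -0.743 V.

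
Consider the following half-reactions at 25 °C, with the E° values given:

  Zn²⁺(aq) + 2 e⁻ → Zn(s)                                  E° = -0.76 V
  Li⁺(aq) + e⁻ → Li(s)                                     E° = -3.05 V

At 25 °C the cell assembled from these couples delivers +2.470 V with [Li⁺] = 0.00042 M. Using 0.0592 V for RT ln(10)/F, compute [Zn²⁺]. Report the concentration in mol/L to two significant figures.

0.21 M

Zn²⁺/Zn is the cathode, Li⁺/Li the anode: E°cell = +2.29 V, n = 2.
Overall reaction: Zn²⁺(aq) + 2 Li(s) → Zn(s) + 2 Li⁺(aq); Q = [Li⁺]^2/[Zn²⁺]^1.
From E = E° − (0.0592/n) log Q: log Q = (E° − E)·n/0.0592 = (+2.29 − (+2.470))·2/0.0592 = -6.0811.
So 1·log[Zn²⁺] = 2·log(0.00042) − log Q = -6.7535 − (-6.0811) = -0.6724; [Zn²⁺] = 10^(-0.6724) ≈ 0.21 M.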